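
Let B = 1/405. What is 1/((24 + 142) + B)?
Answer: 405/67231 ≈ 0.0060240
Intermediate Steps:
B = 1/405 ≈ 0.0024691
1/((24 + 142) + B) = 1/((24 + 142) + 1/405) = 1/(166 + 1/405) = 1/(67231/405) = 405/67231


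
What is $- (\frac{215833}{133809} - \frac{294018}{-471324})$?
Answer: $- \frac{23511587909}{10511232186} \approx -2.2368$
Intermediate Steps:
$- (\frac{215833}{133809} - \frac{294018}{-471324}) = - (215833 \cdot \frac{1}{133809} - - \frac{49003}{78554}) = - (\frac{215833}{133809} + \frac{49003}{78554}) = \left(-1\right) \frac{23511587909}{10511232186} = - \frac{23511587909}{10511232186}$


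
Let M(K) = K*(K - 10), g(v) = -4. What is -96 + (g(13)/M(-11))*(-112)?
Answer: -3104/33 ≈ -94.061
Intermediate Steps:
M(K) = K*(-10 + K)
-96 + (g(13)/M(-11))*(-112) = -96 - 4*(-1/(11*(-10 - 11)))*(-112) = -96 - 4/((-11*(-21)))*(-112) = -96 - 4/231*(-112) = -96 + 64/33 = -3104/33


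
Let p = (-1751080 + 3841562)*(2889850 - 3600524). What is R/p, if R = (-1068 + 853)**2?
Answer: -46225/1485651204868 ≈ -3.1114e-8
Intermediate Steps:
p = -1485651204868 (p = 2090482*(-710674) = -1485651204868)
R = 46225 (R = (-215)**2 = 46225)
R/p = 46225/(-1485651204868) = 46225*(-1/1485651204868) = -46225/1485651204868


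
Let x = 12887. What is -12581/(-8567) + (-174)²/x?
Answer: 421505839/110402929 ≈ 3.8179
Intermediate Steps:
-12581/(-8567) + (-174)²/x = -12581/(-8567) + (-174)²/12887 = -12581*(-1/8567) + 30276*(1/12887) = 12581/8567 + 30276/12887 = 421505839/110402929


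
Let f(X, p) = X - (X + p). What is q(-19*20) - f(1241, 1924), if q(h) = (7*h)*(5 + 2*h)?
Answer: 2010224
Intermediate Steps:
f(X, p) = -p (f(X, p) = X + (-X - p) = -p)
q(h) = 7*h*(5 + 2*h)
q(-19*20) - f(1241, 1924) = 7*(-19*20)*(5 + 2*(-19*20)) - (-1)*1924 = 7*(-380)*(5 + 2*(-380)) - 1*(-1924) = 7*(-380)*(5 - 760) + 1924 = 7*(-380)*(-755) + 1924 = 2008300 + 1924 = 2010224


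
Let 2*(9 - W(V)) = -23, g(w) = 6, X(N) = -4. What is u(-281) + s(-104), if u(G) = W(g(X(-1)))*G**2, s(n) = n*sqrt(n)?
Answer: 3237401/2 - 208*I*sqrt(26) ≈ 1.6187e+6 - 1060.6*I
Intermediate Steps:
s(n) = n**(3/2)
W(V) = 41/2 (W(V) = 9 - 1/2*(-23) = 9 + 23/2 = 41/2)
u(G) = 41*G**2/2
u(-281) + s(-104) = (41/2)*(-281)**2 + (-104)**(3/2) = (41/2)*78961 - 208*I*sqrt(26) = 3237401/2 - 208*I*sqrt(26)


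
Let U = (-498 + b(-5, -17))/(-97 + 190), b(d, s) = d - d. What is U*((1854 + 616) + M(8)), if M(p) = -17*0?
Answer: -410020/31 ≈ -13226.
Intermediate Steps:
M(p) = 0
b(d, s) = 0
U = -166/31 (U = (-498 + 0)/(-97 + 190) = -498/93 = -498*1/93 = -166/31 ≈ -5.3548)
U*((1854 + 616) + M(8)) = -166*((1854 + 616) + 0)/31 = -166*(2470 + 0)/31 = -166/31*2470 = -410020/31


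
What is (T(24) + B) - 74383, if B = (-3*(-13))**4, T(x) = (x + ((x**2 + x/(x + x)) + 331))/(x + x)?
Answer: 71650477/32 ≈ 2.2391e+6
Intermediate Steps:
T(x) = (663/2 + x + x**2)/(2*x) (T(x) = (x + ((x**2 + x/((2*x))) + 331))/((2*x)) = (x + ((x**2 + (1/(2*x))*x) + 331))*(1/(2*x)) = (x + ((x**2 + 1/2) + 331))*(1/(2*x)) = (x + ((1/2 + x**2) + 331))*(1/(2*x)) = (x + (663/2 + x**2))*(1/(2*x)) = (663/2 + x + x**2)*(1/(2*x)) = (663/2 + x + x**2)/(2*x))
B = 2313441 (B = 39**4 = 2313441)
(T(24) + B) - 74383 = ((1/4)*(663 + 2*24*(1 + 24))/24 + 2313441) - 74383 = ((1/4)*(1/24)*(663 + 2*24*25) + 2313441) - 74383 = ((1/4)*(1/24)*(663 + 1200) + 2313441) - 74383 = ((1/4)*(1/24)*1863 + 2313441) - 74383 = (621/32 + 2313441) - 74383 = 74030733/32 - 74383 = 71650477/32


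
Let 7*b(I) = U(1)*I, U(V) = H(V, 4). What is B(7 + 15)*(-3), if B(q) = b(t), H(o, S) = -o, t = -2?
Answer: -6/7 ≈ -0.85714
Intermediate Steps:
U(V) = -V
b(I) = -I/7 (b(I) = ((-1*1)*I)/7 = (-I)/7 = -I/7)
B(q) = 2/7 (B(q) = -1/7*(-2) = 2/7)
B(7 + 15)*(-3) = (2/7)*(-3) = -6/7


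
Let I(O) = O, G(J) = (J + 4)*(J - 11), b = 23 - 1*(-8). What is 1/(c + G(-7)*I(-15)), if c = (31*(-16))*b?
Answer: -1/16186 ≈ -6.1782e-5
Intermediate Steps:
b = 31 (b = 23 + 8 = 31)
G(J) = (-11 + J)*(4 + J) (G(J) = (4 + J)*(-11 + J) = (-11 + J)*(4 + J))
c = -15376 (c = (31*(-16))*31 = -496*31 = -15376)
1/(c + G(-7)*I(-15)) = 1/(-15376 + (-44 + (-7)² - 7*(-7))*(-15)) = 1/(-15376 + (-44 + 49 + 49)*(-15)) = 1/(-15376 + 54*(-15)) = 1/(-15376 - 810) = 1/(-16186) = -1/16186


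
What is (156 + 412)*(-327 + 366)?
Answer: 22152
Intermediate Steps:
(156 + 412)*(-327 + 366) = 568*39 = 22152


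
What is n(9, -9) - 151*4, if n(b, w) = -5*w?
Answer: -559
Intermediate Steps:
n(9, -9) - 151*4 = -5*(-9) - 151*4 = 45 - 604 = -559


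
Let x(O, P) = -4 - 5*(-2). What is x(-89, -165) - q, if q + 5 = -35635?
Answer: 35646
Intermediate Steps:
q = -35640 (q = -5 - 35635 = -35640)
x(O, P) = 6 (x(O, P) = -4 + 10 = 6)
x(-89, -165) - q = 6 - 1*(-35640) = 6 + 35640 = 35646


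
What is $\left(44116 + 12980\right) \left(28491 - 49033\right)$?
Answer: $-1172866032$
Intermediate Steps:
$\left(44116 + 12980\right) \left(28491 - 49033\right) = 57096 \left(-20542\right) = -1172866032$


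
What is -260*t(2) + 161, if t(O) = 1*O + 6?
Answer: -1919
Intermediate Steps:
t(O) = 6 + O (t(O) = O + 6 = 6 + O)
-260*t(2) + 161 = -260*(6 + 2) + 161 = -260*8 + 161 = -2080 + 161 = -1919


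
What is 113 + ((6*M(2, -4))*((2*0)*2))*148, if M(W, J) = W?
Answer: 113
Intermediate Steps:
113 + ((6*M(2, -4))*((2*0)*2))*148 = 113 + ((6*2)*((2*0)*2))*148 = 113 + (12*(0*2))*148 = 113 + (12*0)*148 = 113 + 0*148 = 113 + 0 = 113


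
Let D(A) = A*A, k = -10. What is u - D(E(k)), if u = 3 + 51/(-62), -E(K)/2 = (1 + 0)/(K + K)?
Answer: 6719/3100 ≈ 2.1674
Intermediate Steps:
E(K) = -1/K (E(K) = -2*(1 + 0)/(K + K) = -2/(2*K) = -2*1/(2*K) = -1/K)
u = 135/62 (u = 3 - 1/62*51 = 3 - 51/62 = 135/62 ≈ 2.1774)
D(A) = A²
u - D(E(k)) = 135/62 - (-1/(-10))² = 135/62 - (-1*(-⅒))² = 135/62 - (⅒)² = 135/62 - 1*1/100 = 135/62 - 1/100 = 6719/3100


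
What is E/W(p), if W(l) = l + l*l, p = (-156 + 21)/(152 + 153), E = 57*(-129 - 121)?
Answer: 8837375/153 ≈ 57761.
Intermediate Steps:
E = -14250 (E = 57*(-250) = -14250)
p = -27/61 (p = -135/305 = -135*1/305 = -27/61 ≈ -0.44262)
W(l) = l + l²
E/W(p) = -14250*(-61/(27*(1 - 27/61))) = -14250/((-27/61*34/61)) = -14250/(-918/3721) = -14250*(-3721/918) = 8837375/153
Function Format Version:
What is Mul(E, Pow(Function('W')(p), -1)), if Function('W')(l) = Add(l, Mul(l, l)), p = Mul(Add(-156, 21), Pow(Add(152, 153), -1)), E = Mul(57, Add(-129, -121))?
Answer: Rational(8837375, 153) ≈ 57761.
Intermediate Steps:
E = -14250 (E = Mul(57, -250) = -14250)
p = Rational(-27, 61) (p = Mul(-135, Pow(305, -1)) = Mul(-135, Rational(1, 305)) = Rational(-27, 61) ≈ -0.44262)
Function('W')(l) = Add(l, Pow(l, 2))
Mul(E, Pow(Function('W')(p), -1)) = Mul(-14250, Pow(Mul(Rational(-27, 61), Add(1, Rational(-27, 61))), -1)) = Mul(-14250, Pow(Mul(Rational(-27, 61), Rational(34, 61)), -1)) = Mul(-14250, Pow(Rational(-918, 3721), -1)) = Mul(-14250, Rational(-3721, 918)) = Rational(8837375, 153)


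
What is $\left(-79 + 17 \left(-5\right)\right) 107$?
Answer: $-17548$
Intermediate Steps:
$\left(-79 + 17 \left(-5\right)\right) 107 = \left(-79 - 85\right) 107 = \left(-164\right) 107 = -17548$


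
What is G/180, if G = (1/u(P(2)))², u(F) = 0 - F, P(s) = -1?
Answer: 1/180 ≈ 0.0055556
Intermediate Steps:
u(F) = -F
G = 1 (G = (1/(-1*(-1)))² = (1/1)² = 1² = 1)
G/180 = 1/180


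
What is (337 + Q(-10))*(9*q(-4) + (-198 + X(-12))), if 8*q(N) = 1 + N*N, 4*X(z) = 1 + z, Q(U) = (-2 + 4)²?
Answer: -495473/8 ≈ -61934.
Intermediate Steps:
Q(U) = 4 (Q(U) = 2² = 4)
X(z) = ¼ + z/4 (X(z) = (1 + z)/4 = ¼ + z/4)
q(N) = ⅛ + N²/8 (q(N) = (1 + N*N)/8 = (1 + N²)/8 = ⅛ + N²/8)
(337 + Q(-10))*(9*q(-4) + (-198 + X(-12))) = (337 + 4)*(9*(⅛ + (⅛)*(-4)²) + (-198 + (¼ + (¼)*(-12)))) = 341*(9*(⅛ + (⅛)*16) + (-198 + (¼ - 3))) = 341*(9*(⅛ + 2) + (-198 - 11/4)) = 341*(9*(17/8) - 803/4) = 341*(153/8 - 803/4) = 341*(-1453/8) = -495473/8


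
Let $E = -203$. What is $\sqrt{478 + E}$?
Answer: $5 \sqrt{11} \approx 16.583$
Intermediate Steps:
$\sqrt{478 + E} = \sqrt{478 - 203} = \sqrt{275} = 5 \sqrt{11}$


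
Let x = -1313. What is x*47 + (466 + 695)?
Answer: -60550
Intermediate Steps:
x*47 + (466 + 695) = -1313*47 + (466 + 695) = -61711 + 1161 = -60550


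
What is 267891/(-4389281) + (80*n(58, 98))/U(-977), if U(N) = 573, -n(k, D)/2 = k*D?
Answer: -307072401091/193466001 ≈ -1587.2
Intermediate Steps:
n(k, D) = -2*D*k (n(k, D) = -2*k*D = -2*D*k)
267891/(-4389281) + (80*n(58, 98))/U(-977) = 267891/(-4389281) + (80*(-2*98*58))/573 = 267891*(-1/4389281) + (80*(-11368))*(1/573) = -20607/337637 - 909440*1/573 = -20607/337637 - 909440/573 = -307072401091/193466001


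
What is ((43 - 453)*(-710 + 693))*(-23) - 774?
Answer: -161084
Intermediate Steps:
((43 - 453)*(-710 + 693))*(-23) - 774 = -410*(-17)*(-23) - 774 = 6970*(-23) - 774 = -160310 - 774 = -161084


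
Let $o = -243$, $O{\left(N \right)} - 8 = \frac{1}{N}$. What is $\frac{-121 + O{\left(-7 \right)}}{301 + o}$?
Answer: $- \frac{396}{203} \approx -1.9507$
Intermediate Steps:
$O{\left(N \right)} = 8 + \frac{1}{N}$
$\frac{-121 + O{\left(-7 \right)}}{301 + o} = \frac{-121 + \left(8 + \frac{1}{-7}\right)}{301 - 243} = \frac{-121 + \left(8 - \frac{1}{7}\right)}{58} = \left(-121 + \frac{55}{7}\right) \frac{1}{58} = \left(- \frac{792}{7}\right) \frac{1}{58} = - \frac{396}{203}$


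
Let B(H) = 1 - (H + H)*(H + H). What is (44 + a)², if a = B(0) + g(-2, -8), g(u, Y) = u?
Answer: 1849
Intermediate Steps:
B(H) = 1 - 4*H² (B(H) = 1 - 2*H*2*H = 1 - 4*H²)
a = -1 (a = (1 - 4*0²) - 2 = (1 - 4*0) - 2 = (1 + 0) - 2 = 1 - 2 = -1)
(44 + a)² = (44 - 1)² = 43² = 1849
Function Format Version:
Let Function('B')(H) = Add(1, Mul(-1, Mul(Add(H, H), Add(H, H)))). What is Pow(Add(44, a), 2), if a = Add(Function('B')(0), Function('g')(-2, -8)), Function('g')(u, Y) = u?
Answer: 1849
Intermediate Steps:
Function('B')(H) = Add(1, Mul(-4, Pow(H, 2))) (Function('B')(H) = Add(1, Mul(-1, Mul(Mul(2, H), Mul(2, H)))) = Add(1, Mul(-1, Mul(4, Pow(H, 2)))) = Add(1, Mul(-4, Pow(H, 2))))
a = -1 (a = Add(Add(1, Mul(-4, Pow(0, 2))), -2) = Add(Add(1, Mul(-4, 0)), -2) = Add(Add(1, 0), -2) = Add(1, -2) = -1)
Pow(Add(44, a), 2) = Pow(Add(44, -1), 2) = Pow(43, 2) = 1849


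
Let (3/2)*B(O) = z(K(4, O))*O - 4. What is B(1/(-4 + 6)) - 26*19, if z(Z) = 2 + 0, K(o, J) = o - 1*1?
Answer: -496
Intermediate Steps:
K(o, J) = -1 + o (K(o, J) = o - 1 = -1 + o)
z(Z) = 2
B(O) = -8/3 + 4*O/3 (B(O) = 2*(2*O - 4)/3 = 2*(-4 + 2*O)/3 = -8/3 + 4*O/3)
B(1/(-4 + 6)) - 26*19 = (-8/3 + 4/(3*(-4 + 6))) - 26*19 = (-8/3 + (4/3)/2) - 494 = (-8/3 + (4/3)*(1/2)) - 494 = (-8/3 + 2/3) - 494 = -2 - 494 = -496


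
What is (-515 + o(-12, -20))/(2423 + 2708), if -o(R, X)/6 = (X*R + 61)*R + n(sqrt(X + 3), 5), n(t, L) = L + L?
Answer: 21097/5131 ≈ 4.1117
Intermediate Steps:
n(t, L) = 2*L
o(R, X) = -60 - 6*R*(61 + R*X) (o(R, X) = -6*((X*R + 61)*R + 2*5) = -6*((R*X + 61)*R + 10) = -6*((61 + R*X)*R + 10) = -6*(R*(61 + R*X) + 10) = -6*(10 + R*(61 + R*X)) = -60 - 6*R*(61 + R*X))
(-515 + o(-12, -20))/(2423 + 2708) = (-515 + (-60 - 366*(-12) - 6*(-20)*(-12)**2))/(2423 + 2708) = (-515 + (-60 + 4392 - 6*(-20)*144))/5131 = (-515 + (-60 + 4392 + 17280))*(1/5131) = (-515 + 21612)*(1/5131) = 21097*(1/5131) = 21097/5131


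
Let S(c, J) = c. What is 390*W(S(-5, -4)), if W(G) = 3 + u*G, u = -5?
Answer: 10920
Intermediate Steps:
W(G) = 3 - 5*G
390*W(S(-5, -4)) = 390*(3 - 5*(-5)) = 390*(3 + 25) = 390*28 = 10920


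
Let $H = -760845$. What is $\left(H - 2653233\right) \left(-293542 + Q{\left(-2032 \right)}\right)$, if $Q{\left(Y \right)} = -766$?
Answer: $1004790468024$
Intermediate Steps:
$\left(H - 2653233\right) \left(-293542 + Q{\left(-2032 \right)}\right) = \left(-760845 - 2653233\right) \left(-293542 - 766\right) = \left(-3414078\right) \left(-294308\right) = 1004790468024$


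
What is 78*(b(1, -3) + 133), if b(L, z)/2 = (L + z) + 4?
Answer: 10686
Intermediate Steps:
b(L, z) = 8 + 2*L + 2*z (b(L, z) = 2*((L + z) + 4) = 2*(4 + L + z) = 8 + 2*L + 2*z)
78*(b(1, -3) + 133) = 78*((8 + 2*1 + 2*(-3)) + 133) = 78*((8 + 2 - 6) + 133) = 78*(4 + 133) = 78*137 = 10686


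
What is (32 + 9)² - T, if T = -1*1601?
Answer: 3282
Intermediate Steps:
T = -1601
(32 + 9)² - T = (32 + 9)² - 1*(-1601) = 41² + 1601 = 1681 + 1601 = 3282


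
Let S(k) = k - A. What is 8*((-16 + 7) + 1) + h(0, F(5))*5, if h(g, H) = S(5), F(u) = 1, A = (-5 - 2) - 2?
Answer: 6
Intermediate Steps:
A = -9 (A = -7 - 2 = -9)
S(k) = 9 + k (S(k) = k - 1*(-9) = k + 9 = 9 + k)
h(g, H) = 14 (h(g, H) = 9 + 5 = 14)
8*((-16 + 7) + 1) + h(0, F(5))*5 = 8*((-16 + 7) + 1) + 14*5 = 8*(-9 + 1) + 70 = 8*(-8) + 70 = -64 + 70 = 6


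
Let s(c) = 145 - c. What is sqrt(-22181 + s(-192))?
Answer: 2*I*sqrt(5461) ≈ 147.8*I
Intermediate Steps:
sqrt(-22181 + s(-192)) = sqrt(-22181 + (145 - 1*(-192))) = sqrt(-22181 + (145 + 192)) = sqrt(-22181 + 337) = sqrt(-21844) = 2*I*sqrt(5461)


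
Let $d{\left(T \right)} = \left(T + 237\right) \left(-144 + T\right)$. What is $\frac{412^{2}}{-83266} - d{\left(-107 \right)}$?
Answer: $\frac{1358399918}{41633} \approx 32628.0$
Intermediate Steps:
$d{\left(T \right)} = \left(-144 + T\right) \left(237 + T\right)$ ($d{\left(T \right)} = \left(237 + T\right) \left(-144 + T\right) = \left(-144 + T\right) \left(237 + T\right)$)
$\frac{412^{2}}{-83266} - d{\left(-107 \right)} = \frac{412^{2}}{-83266} - \left(-34128 + \left(-107\right)^{2} + 93 \left(-107\right)\right) = 169744 \left(- \frac{1}{83266}\right) - \left(-34128 + 11449 - 9951\right) = - \frac{84872}{41633} - -32630 = - \frac{84872}{41633} + 32630 = \frac{1358399918}{41633}$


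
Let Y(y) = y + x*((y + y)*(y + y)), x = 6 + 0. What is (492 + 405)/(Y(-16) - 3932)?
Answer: 299/732 ≈ 0.40847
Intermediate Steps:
x = 6
Y(y) = y + 24*y**2 (Y(y) = y + 6*((y + y)*(y + y)) = y + 6*((2*y)*(2*y)) = y + 6*(4*y**2) = y + 24*y**2)
(492 + 405)/(Y(-16) - 3932) = (492 + 405)/(-16*(1 + 24*(-16)) - 3932) = 897/(-16*(1 - 384) - 3932) = 897/(-16*(-383) - 3932) = 897/(6128 - 3932) = 897/2196 = 897*(1/2196) = 299/732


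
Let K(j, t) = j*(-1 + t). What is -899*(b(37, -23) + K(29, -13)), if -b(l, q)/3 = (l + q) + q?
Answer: 340721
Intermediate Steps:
b(l, q) = -6*q - 3*l (b(l, q) = -3*((l + q) + q) = -3*(l + 2*q) = -6*q - 3*l)
-899*(b(37, -23) + K(29, -13)) = -899*((-6*(-23) - 3*37) + 29*(-1 - 13)) = -899*((138 - 111) + 29*(-14)) = -899*(27 - 406) = -899*(-379) = 340721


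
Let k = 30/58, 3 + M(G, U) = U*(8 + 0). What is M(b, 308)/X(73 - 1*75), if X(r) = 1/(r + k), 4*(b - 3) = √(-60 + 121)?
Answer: -105823/29 ≈ -3649.1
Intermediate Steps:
b = 3 + √61/4 (b = 3 + √(-60 + 121)/4 = 3 + √61/4 ≈ 4.9526)
M(G, U) = -3 + 8*U (M(G, U) = -3 + U*(8 + 0) = -3 + U*8 = -3 + 8*U)
k = 15/29 (k = 30*(1/58) = 15/29 ≈ 0.51724)
X(r) = 1/(15/29 + r) (X(r) = 1/(r + 15/29) = 1/(15/29 + r))
M(b, 308)/X(73 - 1*75) = (-3 + 8*308)/((29/(15 + 29*(73 - 1*75)))) = (-3 + 2464)/((29/(15 + 29*(73 - 75)))) = 2461/((29/(15 + 29*(-2)))) = 2461/((29/(15 - 58))) = 2461/((29/(-43))) = 2461/((29*(-1/43))) = 2461/(-29/43) = 2461*(-43/29) = -105823/29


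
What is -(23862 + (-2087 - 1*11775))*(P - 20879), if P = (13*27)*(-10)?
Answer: 243890000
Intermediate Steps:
P = -3510 (P = 351*(-10) = -3510)
-(23862 + (-2087 - 1*11775))*(P - 20879) = -(23862 + (-2087 - 1*11775))*(-3510 - 20879) = -(23862 + (-2087 - 11775))*(-24389) = -(23862 - 13862)*(-24389) = -10000*(-24389) = -1*(-243890000) = 243890000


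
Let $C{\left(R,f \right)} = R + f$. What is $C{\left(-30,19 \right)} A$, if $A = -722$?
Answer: $7942$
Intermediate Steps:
$C{\left(-30,19 \right)} A = \left(-30 + 19\right) \left(-722\right) = \left(-11\right) \left(-722\right) = 7942$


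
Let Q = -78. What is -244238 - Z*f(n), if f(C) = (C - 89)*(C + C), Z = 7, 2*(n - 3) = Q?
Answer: -307238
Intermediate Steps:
n = -36 (n = 3 + (½)*(-78) = 3 - 39 = -36)
f(C) = 2*C*(-89 + C) (f(C) = (-89 + C)*(2*C) = 2*C*(-89 + C))
-244238 - Z*f(n) = -244238 - 7*2*(-36)*(-89 - 36) = -244238 - 7*2*(-36)*(-125) = -244238 - 7*9000 = -244238 - 1*63000 = -244238 - 63000 = -307238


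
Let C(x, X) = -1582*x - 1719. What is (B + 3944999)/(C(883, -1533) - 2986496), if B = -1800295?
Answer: -2144704/4385121 ≈ -0.48909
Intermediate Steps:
C(x, X) = -1719 - 1582*x
(B + 3944999)/(C(883, -1533) - 2986496) = (-1800295 + 3944999)/((-1719 - 1582*883) - 2986496) = 2144704/((-1719 - 1396906) - 2986496) = 2144704/(-1398625 - 2986496) = 2144704/(-4385121) = 2144704*(-1/4385121) = -2144704/4385121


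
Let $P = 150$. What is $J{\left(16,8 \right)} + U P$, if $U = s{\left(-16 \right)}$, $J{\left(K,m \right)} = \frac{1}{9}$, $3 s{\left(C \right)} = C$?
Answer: $- \frac{7199}{9} \approx -799.89$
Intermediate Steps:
$s{\left(C \right)} = \frac{C}{3}$
$J{\left(K,m \right)} = \frac{1}{9}$
$U = - \frac{16}{3}$ ($U = \frac{1}{3} \left(-16\right) = - \frac{16}{3} \approx -5.3333$)
$J{\left(16,8 \right)} + U P = \frac{1}{9} - 800 = - \frac{7199}{9}$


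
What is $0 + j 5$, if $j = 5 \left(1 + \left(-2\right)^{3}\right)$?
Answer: $-175$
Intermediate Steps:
$j = -35$ ($j = 5 \left(1 - 8\right) = 5 \left(-7\right) = -35$)
$0 + j 5 = 0 - 175 = -175$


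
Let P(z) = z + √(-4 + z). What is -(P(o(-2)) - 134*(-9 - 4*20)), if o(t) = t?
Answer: -11924 - I*√6 ≈ -11924.0 - 2.4495*I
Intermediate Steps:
-(P(o(-2)) - 134*(-9 - 4*20)) = -((-2 + √(-4 - 2)) - 134*(-9 - 4*20)) = -((-2 + √(-6)) - 134*(-9 - 80)) = -((-2 + I*√6) - 134*(-89)) = -((-2 + I*√6) + 11926) = -(11924 + I*√6) = -11924 - I*√6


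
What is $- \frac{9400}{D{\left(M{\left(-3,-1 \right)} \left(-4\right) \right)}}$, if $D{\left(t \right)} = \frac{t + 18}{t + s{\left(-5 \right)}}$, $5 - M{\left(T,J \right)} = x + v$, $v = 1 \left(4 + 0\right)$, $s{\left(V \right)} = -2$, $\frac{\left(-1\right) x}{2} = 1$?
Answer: $\frac{65800}{3} \approx 21933.0$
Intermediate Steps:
$x = -2$ ($x = \left(-2\right) 1 = -2$)
$v = 4$ ($v = 1 \cdot 4 = 4$)
$M{\left(T,J \right)} = 3$ ($M{\left(T,J \right)} = 5 - \left(-2 + 4\right) = 5 - 2 = 3$)
$D{\left(t \right)} = \frac{18 + t}{-2 + t}$ ($D{\left(t \right)} = \frac{t + 18}{t - 2} = \frac{18 + t}{-2 + t}$)
$- \frac{9400}{D{\left(M{\left(-3,-1 \right)} \left(-4\right) \right)}} = - \frac{9400}{\frac{1}{-2 + 3 \left(-4\right)} \left(18 + 3 \left(-4\right)\right)} = - \frac{9400}{\frac{1}{-2 - 12} \left(18 - 12\right)} = - \frac{9400}{\frac{1}{-14} \cdot 6} = - \frac{9400}{\left(- \frac{1}{14}\right) 6} = - \frac{9400}{- \frac{3}{7}} = \left(-9400\right) \left(- \frac{7}{3}\right) = \frac{65800}{3}$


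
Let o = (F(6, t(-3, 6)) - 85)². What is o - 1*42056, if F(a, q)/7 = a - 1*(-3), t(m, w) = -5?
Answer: -41572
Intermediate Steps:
F(a, q) = 21 + 7*a (F(a, q) = 7*(a - 1*(-3)) = 7*(a + 3) = 7*(3 + a) = 21 + 7*a)
o = 484 (o = ((21 + 7*6) - 85)² = ((21 + 42) - 85)² = (63 - 85)² = (-22)² = 484)
o - 1*42056 = 484 - 1*42056 = 484 - 42056 = -41572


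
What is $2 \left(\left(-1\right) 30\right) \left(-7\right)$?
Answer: $420$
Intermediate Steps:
$2 \left(\left(-1\right) 30\right) \left(-7\right) = 2 \left(-30\right) \left(-7\right) = \left(-60\right) \left(-7\right) = 420$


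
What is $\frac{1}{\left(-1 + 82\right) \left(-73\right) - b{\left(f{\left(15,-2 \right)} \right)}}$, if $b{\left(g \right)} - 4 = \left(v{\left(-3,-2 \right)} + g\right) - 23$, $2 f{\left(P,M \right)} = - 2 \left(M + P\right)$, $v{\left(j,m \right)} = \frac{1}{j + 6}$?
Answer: $- \frac{3}{17644} \approx -0.00017003$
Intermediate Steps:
$v{\left(j,m \right)} = \frac{1}{6 + j}$
$f{\left(P,M \right)} = - M - P$ ($f{\left(P,M \right)} = \frac{\left(-2\right) \left(M + P\right)}{2} = \frac{- 2 M - 2 P}{2} = - M - P$)
$b{\left(g \right)} = - \frac{56}{3} + g$ ($b{\left(g \right)} = 4 - \left(23 - g - \frac{1}{6 - 3}\right) = 4 + \left(\left(\frac{1}{3} + g\right) - 23\right) = 4 + \left(- \frac{68}{3} + g\right) = - \frac{56}{3} + g$)
$\frac{1}{\left(-1 + 82\right) \left(-73\right) - b{\left(f{\left(15,-2 \right)} \right)}} = \frac{1}{\left(-1 + 82\right) \left(-73\right) - \left(- \frac{56}{3} - 13\right)} = \frac{1}{81 \left(-73\right) - \left(- \frac{56}{3} + \left(2 - 15\right)\right)} = \frac{1}{-5913 - \left(- \frac{56}{3} - 13\right)} = \frac{1}{-5913 - - \frac{95}{3}} = \frac{1}{-5913 + \frac{95}{3}} = \frac{1}{- \frac{17644}{3}} = - \frac{3}{17644}$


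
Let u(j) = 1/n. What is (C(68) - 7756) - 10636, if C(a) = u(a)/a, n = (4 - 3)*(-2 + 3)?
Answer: -1250655/68 ≈ -18392.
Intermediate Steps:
n = 1 (n = 1*1 = 1)
u(j) = 1 (u(j) = 1/1 = 1)
C(a) = 1/a
(C(68) - 7756) - 10636 = (1/68 - 7756) - 10636 = -527407/68 - 10636 = -1250655/68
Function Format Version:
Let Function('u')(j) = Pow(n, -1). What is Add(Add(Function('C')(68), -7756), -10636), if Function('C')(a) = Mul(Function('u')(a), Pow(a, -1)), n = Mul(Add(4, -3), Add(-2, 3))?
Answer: Rational(-1250655, 68) ≈ -18392.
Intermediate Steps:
n = 1 (n = Mul(1, 1) = 1)
Function('u')(j) = 1 (Function('u')(j) = Pow(1, -1) = 1)
Function('C')(a) = Pow(a, -1) (Function('C')(a) = Mul(1, Pow(a, -1)) = Pow(a, -1))
Add(Add(Function('C')(68), -7756), -10636) = Add(Add(Pow(68, -1), -7756), -10636) = Add(Add(Rational(1, 68), -7756), -10636) = Add(Rational(-527407, 68), -10636) = Rational(-1250655, 68)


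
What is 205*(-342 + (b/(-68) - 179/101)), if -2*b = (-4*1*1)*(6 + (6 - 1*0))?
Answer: -121126915/1717 ≈ -70546.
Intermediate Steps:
b = 24 (b = --4*1*1*(6 + (6 - 1*0))/2 = -(-4*1)*(6 + (6 + 0))/2 = -(-2)*(6 + 6) = -(-2)*12 = -½*(-48) = 24)
205*(-342 + (b/(-68) - 179/101)) = 205*(-342 + (24/(-68) - 179/101)) = 205*(-342 + (24*(-1/68) - 179*1/101)) = 205*(-342 + (-6/17 - 179/101)) = 205*(-342 - 3649/1717) = 205*(-590863/1717) = -121126915/1717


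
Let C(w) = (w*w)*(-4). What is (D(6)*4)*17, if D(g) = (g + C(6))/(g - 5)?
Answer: -9384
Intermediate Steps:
C(w) = -4*w² (C(w) = w²*(-4) = -4*w²)
D(g) = (-144 + g)/(-5 + g) (D(g) = (g - 4*6²)/(g - 5) = (g - 4*36)/(-5 + g) = (g - 144)/(-5 + g) = (-144 + g)/(-5 + g))
(D(6)*4)*17 = (((-144 + 6)/(-5 + 6))*4)*17 = ((-138/1)*4)*17 = ((1*(-138))*4)*17 = -138*4*17 = -552*17 = -9384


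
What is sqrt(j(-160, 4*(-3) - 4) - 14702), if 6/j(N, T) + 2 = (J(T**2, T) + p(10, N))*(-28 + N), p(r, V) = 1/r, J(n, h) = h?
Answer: I*sqrt(204986370707)/3734 ≈ 121.25*I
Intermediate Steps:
j(N, T) = 6/(-2 + (-28 + N)*(1/10 + T)) (j(N, T) = 6/(-2 + (T + 1/10)*(-28 + N)) = 6/(-2 + (1/10 + T)*(-28 + N)) = 6/(-2 + (-28 + N)*(1/10 + T)))
sqrt(j(-160, 4*(-3) - 4) - 14702) = sqrt(60/(-48 - 160 - 280*(4*(-3) - 4) + 10*(-160)*(4*(-3) - 4)) - 14702) = sqrt(60/(-48 - 160 - 280*(-12 - 4) + 10*(-160)*(-12 - 4)) - 14702) = sqrt(60/(-48 - 160 - 280*(-16) + 10*(-160)*(-16)) - 14702) = sqrt(60/(-48 - 160 + 4480 + 25600) - 14702) = sqrt(60/29872 - 14702) = sqrt(60*(1/29872) - 14702) = sqrt(15/7468 - 14702) = sqrt(-109794521/7468) = I*sqrt(204986370707)/3734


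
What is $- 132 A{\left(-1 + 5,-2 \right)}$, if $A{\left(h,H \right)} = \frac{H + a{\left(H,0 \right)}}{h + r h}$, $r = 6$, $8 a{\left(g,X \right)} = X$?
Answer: $\frac{66}{7} \approx 9.4286$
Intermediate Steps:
$a{\left(g,X \right)} = \frac{X}{8}$
$A{\left(h,H \right)} = \frac{H}{7 h}$ ($A{\left(h,H \right)} = \frac{H + \frac{1}{8} \cdot 0}{h + 6 h} = \frac{H + 0}{7 h} = H \frac{1}{7 h} = \frac{H}{7 h}$)
$- 132 A{\left(-1 + 5,-2 \right)} = - 132 \cdot \frac{1}{7} \left(-2\right) \frac{1}{-1 + 5} = - 132 \cdot \frac{1}{7} \left(-2\right) \frac{1}{4} = \left(-132\right) \left(- \frac{1}{14}\right) = \frac{66}{7}$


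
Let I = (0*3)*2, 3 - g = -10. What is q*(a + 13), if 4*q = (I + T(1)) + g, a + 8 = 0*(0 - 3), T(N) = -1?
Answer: 15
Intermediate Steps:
g = 13 (g = 3 - 1*(-10) = 3 + 10 = 13)
I = 0 (I = 0*2 = 0)
a = -8 (a = -8 + 0*(0 - 3) = -8 + 0*(-3) = -8 + 0 = -8)
q = 3 (q = ((0 - 1) + 13)/4 = (-1 + 13)/4 = (¼)*12 = 3)
q*(a + 13) = 3*(-8 + 13) = 3*5 = 15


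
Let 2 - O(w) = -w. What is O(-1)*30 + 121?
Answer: 151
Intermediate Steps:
O(w) = 2 + w (O(w) = 2 - (-1)*w = 2 + w)
O(-1)*30 + 121 = (2 - 1)*30 + 121 = 1*30 + 121 = 30 + 121 = 151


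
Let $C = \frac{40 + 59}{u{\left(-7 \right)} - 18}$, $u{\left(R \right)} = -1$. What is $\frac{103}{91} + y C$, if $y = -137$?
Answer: $\frac{1236190}{1729} \approx 714.97$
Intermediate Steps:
$C = - \frac{99}{19}$ ($C = \frac{40 + 59}{-1 - 18} = \frac{99}{-19} = 99 \left(- \frac{1}{19}\right) = - \frac{99}{19} \approx -5.2105$)
$\frac{103}{91} + y C = \frac{103}{91} - - \frac{13563}{19} = 103 \cdot \frac{1}{91} + \frac{13563}{19} = \frac{103}{91} + \frac{13563}{19} = \frac{1236190}{1729}$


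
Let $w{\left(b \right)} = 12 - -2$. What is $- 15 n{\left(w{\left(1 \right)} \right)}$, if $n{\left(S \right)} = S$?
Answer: $-210$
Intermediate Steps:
$w{\left(b \right)} = 14$ ($w{\left(b \right)} = 12 + 2 = 14$)
$- 15 n{\left(w{\left(1 \right)} \right)} = \left(-15\right) 14 = -210$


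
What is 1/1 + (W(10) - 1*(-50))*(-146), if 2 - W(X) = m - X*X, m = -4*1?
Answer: -22775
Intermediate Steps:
m = -4
W(X) = 6 + X**2 (W(X) = 2 - (-4 - X*X) = 2 - (-4 - X**2) = 2 + (4 + X**2) = 6 + X**2)
1/1 + (W(10) - 1*(-50))*(-146) = 1/1 + ((6 + 10**2) - 1*(-50))*(-146) = 1 + ((6 + 100) + 50)*(-146) = 1 + (106 + 50)*(-146) = 1 + 156*(-146) = 1 - 22776 = -22775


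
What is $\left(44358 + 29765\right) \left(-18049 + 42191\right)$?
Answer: $1789477466$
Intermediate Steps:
$\left(44358 + 29765\right) \left(-18049 + 42191\right) = 74123 \cdot 24142 = 1789477466$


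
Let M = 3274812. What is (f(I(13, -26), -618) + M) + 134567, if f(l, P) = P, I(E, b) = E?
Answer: 3408761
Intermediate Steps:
(f(I(13, -26), -618) + M) + 134567 = (-618 + 3274812) + 134567 = 3274194 + 134567 = 3408761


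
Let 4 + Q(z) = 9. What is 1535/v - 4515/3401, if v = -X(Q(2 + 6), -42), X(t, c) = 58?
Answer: -5482405/197258 ≈ -27.793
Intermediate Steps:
Q(z) = 5 (Q(z) = -4 + 9 = 5)
v = -58 (v = -1*58 = -58)
1535/v - 4515/3401 = 1535/(-58) - 4515/3401 = 1535*(-1/58) - 4515*1/3401 = -1535/58 - 4515/3401 = -5482405/197258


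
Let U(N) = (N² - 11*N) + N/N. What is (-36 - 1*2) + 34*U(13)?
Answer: 880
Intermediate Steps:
U(N) = 1 + N² - 11*N (U(N) = (N² - 11*N) + 1 = 1 + N² - 11*N)
(-36 - 1*2) + 34*U(13) = (-36 - 1*2) + 34*(1 + 13² - 11*13) = (-36 - 2) + 34*(1 + 169 - 143) = -38 + 34*27 = -38 + 918 = 880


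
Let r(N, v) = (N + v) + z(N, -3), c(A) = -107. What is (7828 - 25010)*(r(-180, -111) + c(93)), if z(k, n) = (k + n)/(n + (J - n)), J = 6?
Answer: 7362487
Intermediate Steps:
z(k, n) = k/6 + n/6 (z(k, n) = (k + n)/(n + (6 - n)) = (k + n)/6 = (k + n)*(1/6) = k/6 + n/6)
r(N, v) = -1/2 + v + 7*N/6 (r(N, v) = (N + v) + (N/6 + (1/6)*(-3)) = (N + v) + (N/6 - 1/2) = (N + v) + (-1/2 + N/6) = -1/2 + v + 7*N/6)
(7828 - 25010)*(r(-180, -111) + c(93)) = (7828 - 25010)*((-1/2 - 111 + (7/6)*(-180)) - 107) = -17182*((-1/2 - 111 - 210) - 107) = -17182*(-643/2 - 107) = -17182*(-857/2) = 7362487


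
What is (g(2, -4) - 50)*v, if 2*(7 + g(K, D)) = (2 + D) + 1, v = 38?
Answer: -2185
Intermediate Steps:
g(K, D) = -11/2 + D/2 (g(K, D) = -7 + ((2 + D) + 1)/2 = -7 + (3 + D)/2 = -7 + (3/2 + D/2) = -11/2 + D/2)
(g(2, -4) - 50)*v = ((-11/2 + (½)*(-4)) - 50)*38 = ((-11/2 - 2) - 50)*38 = (-15/2 - 50)*38 = -115/2*38 = -2185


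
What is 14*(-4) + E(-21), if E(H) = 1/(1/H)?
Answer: -77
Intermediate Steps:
E(H) = H (E(H) = 1/(1/H) = H)
14*(-4) + E(-21) = 14*(-4) - 21 = -56 - 21 = -77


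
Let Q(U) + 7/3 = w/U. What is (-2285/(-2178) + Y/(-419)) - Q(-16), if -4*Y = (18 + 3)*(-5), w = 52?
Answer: 2997746/456291 ≈ 6.5698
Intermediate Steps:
Q(U) = -7/3 + 52/U
Y = 105/4 (Y = -(18 + 3)*(-5)/4 = -21*(-5)/4 = -¼*(-105) = 105/4 ≈ 26.250)
(-2285/(-2178) + Y/(-419)) - Q(-16) = (-2285/(-2178) + (105/4)/(-419)) - (-7/3 + 52/(-16)) = (-2285*(-1/2178) + (105/4)*(-1/419)) - (-7/3 + 52*(-1/16)) = (2285/2178 - 105/1676) - (-7/3 - 13/4) = 1800485/1825164 - 1*(-67/12) = 1800485/1825164 + 67/12 = 2997746/456291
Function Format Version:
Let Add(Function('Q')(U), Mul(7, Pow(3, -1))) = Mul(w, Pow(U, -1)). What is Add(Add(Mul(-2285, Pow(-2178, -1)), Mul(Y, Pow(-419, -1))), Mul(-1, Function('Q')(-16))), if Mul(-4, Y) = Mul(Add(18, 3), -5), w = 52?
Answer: Rational(2997746, 456291) ≈ 6.5698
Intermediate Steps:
Function('Q')(U) = Add(Rational(-7, 3), Mul(52, Pow(U, -1)))
Y = Rational(105, 4) (Y = Mul(Rational(-1, 4), Mul(Add(18, 3), -5)) = Mul(Rational(-1, 4), Mul(21, -5)) = Mul(Rational(-1, 4), -105) = Rational(105, 4) ≈ 26.250)
Add(Add(Mul(-2285, Pow(-2178, -1)), Mul(Y, Pow(-419, -1))), Mul(-1, Function('Q')(-16))) = Add(Add(Mul(-2285, Pow(-2178, -1)), Mul(Rational(105, 4), Pow(-419, -1))), Mul(-1, Add(Rational(-7, 3), Mul(52, Pow(-16, -1))))) = Add(Add(Mul(-2285, Rational(-1, 2178)), Mul(Rational(105, 4), Rational(-1, 419))), Mul(-1, Add(Rational(-7, 3), Mul(52, Rational(-1, 16))))) = Add(Add(Rational(2285, 2178), Rational(-105, 1676)), Mul(-1, Add(Rational(-7, 3), Rational(-13, 4)))) = Add(Rational(1800485, 1825164), Mul(-1, Rational(-67, 12))) = Add(Rational(1800485, 1825164), Rational(67, 12)) = Rational(2997746, 456291)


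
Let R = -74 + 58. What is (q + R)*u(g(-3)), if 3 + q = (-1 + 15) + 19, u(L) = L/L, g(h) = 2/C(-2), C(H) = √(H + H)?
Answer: 14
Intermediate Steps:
C(H) = √2*√H (C(H) = √(2*H) = √2*√H)
g(h) = -I (g(h) = 2/((√2*√(-2))) = 2/((√2*(I*√2))) = 2/((2*I)) = 2*(-I/2) = -I)
u(L) = 1
R = -16
q = 30 (q = -3 + ((-1 + 15) + 19) = -3 + (14 + 19) = -3 + 33 = 30)
(q + R)*u(g(-3)) = (30 - 16)*1 = 14*1 = 14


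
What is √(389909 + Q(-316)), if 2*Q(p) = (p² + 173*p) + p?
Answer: √412345 ≈ 642.14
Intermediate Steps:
Q(p) = p²/2 + 87*p (Q(p) = ((p² + 173*p) + p)/2 = (p² + 174*p)/2 = p²/2 + 87*p)
√(389909 + Q(-316)) = √(389909 + (½)*(-316)*(174 - 316)) = √(389909 + (½)*(-316)*(-142)) = √(389909 + 22436) = √412345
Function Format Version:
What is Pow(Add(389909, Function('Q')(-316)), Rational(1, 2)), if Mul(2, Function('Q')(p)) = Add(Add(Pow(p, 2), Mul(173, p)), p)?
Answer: Pow(412345, Rational(1, 2)) ≈ 642.14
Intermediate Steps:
Function('Q')(p) = Add(Mul(Rational(1, 2), Pow(p, 2)), Mul(87, p)) (Function('Q')(p) = Mul(Rational(1, 2), Add(Add(Pow(p, 2), Mul(173, p)), p)) = Mul(Rational(1, 2), Add(Pow(p, 2), Mul(174, p))) = Add(Mul(Rational(1, 2), Pow(p, 2)), Mul(87, p)))
Pow(Add(389909, Function('Q')(-316)), Rational(1, 2)) = Pow(Add(389909, Mul(Rational(1, 2), -316, Add(174, -316))), Rational(1, 2)) = Pow(Add(389909, Mul(Rational(1, 2), -316, -142)), Rational(1, 2)) = Pow(Add(389909, 22436), Rational(1, 2)) = Pow(412345, Rational(1, 2))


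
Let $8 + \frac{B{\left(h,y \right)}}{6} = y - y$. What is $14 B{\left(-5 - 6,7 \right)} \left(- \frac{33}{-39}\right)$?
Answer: $- \frac{7392}{13} \approx -568.62$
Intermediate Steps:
$B{\left(h,y \right)} = -48$ ($B{\left(h,y \right)} = -48 + 6 \left(y - y\right) = -48 + 6 \cdot 0 = -48 + 0 = -48$)
$14 B{\left(-5 - 6,7 \right)} \left(- \frac{33}{-39}\right) = 14 \left(-48\right) \left(- \frac{33}{-39}\right) = - 672 \left(\left(-33\right) \left(- \frac{1}{39}\right)\right) = \left(-672\right) \frac{11}{13} = - \frac{7392}{13}$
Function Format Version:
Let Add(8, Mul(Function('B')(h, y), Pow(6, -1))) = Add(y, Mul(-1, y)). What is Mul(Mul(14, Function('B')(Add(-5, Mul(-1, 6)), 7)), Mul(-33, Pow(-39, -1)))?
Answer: Rational(-7392, 13) ≈ -568.62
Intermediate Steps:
Function('B')(h, y) = -48 (Function('B')(h, y) = Add(-48, Mul(6, Add(y, Mul(-1, y)))) = Add(-48, Mul(6, 0)) = Add(-48, 0) = -48)
Mul(Mul(14, Function('B')(Add(-5, Mul(-1, 6)), 7)), Mul(-33, Pow(-39, -1))) = Mul(Mul(14, -48), Mul(-33, Pow(-39, -1))) = Mul(-672, Mul(-33, Rational(-1, 39))) = Mul(-672, Rational(11, 13)) = Rational(-7392, 13)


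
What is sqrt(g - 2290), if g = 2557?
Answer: sqrt(267) ≈ 16.340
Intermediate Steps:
sqrt(g - 2290) = sqrt(2557 - 2290) = sqrt(267)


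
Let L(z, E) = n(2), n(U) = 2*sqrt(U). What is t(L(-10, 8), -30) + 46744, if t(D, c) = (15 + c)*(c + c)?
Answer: 47644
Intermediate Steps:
L(z, E) = 2*sqrt(2)
t(D, c) = 2*c*(15 + c) (t(D, c) = (15 + c)*(2*c) = 2*c*(15 + c))
t(L(-10, 8), -30) + 46744 = 2*(-30)*(15 - 30) + 46744 = 2*(-30)*(-15) + 46744 = 900 + 46744 = 47644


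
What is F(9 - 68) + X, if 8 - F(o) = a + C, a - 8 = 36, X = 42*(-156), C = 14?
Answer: -6602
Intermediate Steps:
X = -6552
a = 44 (a = 8 + 36 = 44)
F(o) = -50 (F(o) = 8 - (44 + 14) = 8 - 1*58 = 8 - 58 = -50)
F(9 - 68) + X = -50 - 6552 = -6602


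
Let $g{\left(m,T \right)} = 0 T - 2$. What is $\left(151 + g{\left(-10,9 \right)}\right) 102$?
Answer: $15198$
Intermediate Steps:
$g{\left(m,T \right)} = -2$ ($g{\left(m,T \right)} = 0 - 2 = -2$)
$\left(151 + g{\left(-10,9 \right)}\right) 102 = \left(151 - 2\right) 102 = 149 \cdot 102 = 15198$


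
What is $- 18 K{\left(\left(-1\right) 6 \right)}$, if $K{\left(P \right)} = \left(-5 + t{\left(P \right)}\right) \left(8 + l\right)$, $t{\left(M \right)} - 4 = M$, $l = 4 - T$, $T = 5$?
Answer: $882$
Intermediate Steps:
$l = -1$ ($l = 4 - 5 = -1$)
$t{\left(M \right)} = 4 + M$
$K{\left(P \right)} = -7 + 7 P$ ($K{\left(P \right)} = \left(-5 + \left(4 + P\right)\right) \left(8 - 1\right) = \left(-1 + P\right) 7 = -7 + 7 P$)
$- 18 K{\left(\left(-1\right) 6 \right)} = - 18 \left(-7 + 7 \left(\left(-1\right) 6\right)\right) = - 18 \left(-7 + 7 \left(-6\right)\right) = - 18 \left(-7 - 42\right) = \left(-18\right) \left(-49\right) = 882$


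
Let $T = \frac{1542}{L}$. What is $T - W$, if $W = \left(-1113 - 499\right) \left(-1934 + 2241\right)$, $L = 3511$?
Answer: $\frac{1737539266}{3511} \approx 4.9488 \cdot 10^{5}$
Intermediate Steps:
$W = -494884$ ($W = \left(-1612\right) 307 = -494884$)
$T = \frac{1542}{3511} \approx 0.43919$
$T - W = \frac{1542}{3511} - -494884 = \frac{1542}{3511} + 494884 = \frac{1737539266}{3511}$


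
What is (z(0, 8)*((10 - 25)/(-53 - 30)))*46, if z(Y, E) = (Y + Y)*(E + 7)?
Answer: 0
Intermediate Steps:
z(Y, E) = 2*Y*(7 + E) (z(Y, E) = (2*Y)*(7 + E) = 2*Y*(7 + E))
(z(0, 8)*((10 - 25)/(-53 - 30)))*46 = ((2*0*(7 + 8))*((10 - 25)/(-53 - 30)))*46 = ((2*0*15)*(-15/(-83)))*46 = (0*(-15*(-1/83)))*46 = (0*(15/83))*46 = 0*46 = 0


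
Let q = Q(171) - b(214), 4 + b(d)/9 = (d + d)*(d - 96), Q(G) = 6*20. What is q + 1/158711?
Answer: -72115104179/158711 ≈ -4.5438e+5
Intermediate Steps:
Q(G) = 120
b(d) = -36 + 18*d*(-96 + d) (b(d) = -36 + 9*((d + d)*(d - 96)) = -36 + 9*((2*d)*(-96 + d)) = -36 + 9*(2*d*(-96 + d)) = -36 + 18*d*(-96 + d))
q = -454380 (q = 120 - (-36 - 1728*214 + 18*214²) = 120 - (-36 - 369792 + 18*45796) = 120 - (-36 - 369792 + 824328) = 120 - 1*454500 = 120 - 454500 = -454380)
q + 1/158711 = -454380 + 1/158711 = -72115104179/158711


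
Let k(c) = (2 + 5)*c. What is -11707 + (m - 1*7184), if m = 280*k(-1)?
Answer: -20851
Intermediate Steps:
k(c) = 7*c
m = -1960 (m = 280*(7*(-1)) = 280*(-7) = -1960)
-11707 + (m - 1*7184) = -11707 + (-1960 - 1*7184) = -11707 + (-1960 - 7184) = -11707 - 9144 = -20851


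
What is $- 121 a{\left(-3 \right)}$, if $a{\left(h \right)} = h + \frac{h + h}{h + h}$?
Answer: $242$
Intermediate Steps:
$a{\left(h \right)} = 1 + h$ ($a{\left(h \right)} = h + \frac{2 h}{2 h} = h + 2 h \frac{1}{2 h} = h + 1 = 1 + h$)
$- 121 a{\left(-3 \right)} = - 121 \left(1 - 3\right) = \left(-121\right) \left(-2\right) = 242$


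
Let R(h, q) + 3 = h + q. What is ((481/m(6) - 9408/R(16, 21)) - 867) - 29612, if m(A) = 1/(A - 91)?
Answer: -1217892/17 ≈ -71641.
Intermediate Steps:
R(h, q) = -3 + h + q (R(h, q) = -3 + (h + q) = -3 + h + q)
m(A) = 1/(-91 + A)
((481/m(6) - 9408/R(16, 21)) - 867) - 29612 = ((481/(1/(-91 + 6)) - 9408/(-3 + 16 + 21)) - 867) - 29612 = ((481/(1/(-85)) - 9408/34) - 867) - 29612 = ((481/(-1/85) - 9408*1/34) - 867) - 29612 = ((481*(-85) - 4704/17) - 867) - 29612 = ((-40885 - 4704/17) - 867) - 29612 = (-699749/17 - 867) - 29612 = -714488/17 - 29612 = -1217892/17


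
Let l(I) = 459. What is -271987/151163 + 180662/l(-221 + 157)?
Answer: 27184567873/69383817 ≈ 391.80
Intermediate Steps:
-271987/151163 + 180662/l(-221 + 157) = -271987/151163 + 180662/459 = 27184567873/69383817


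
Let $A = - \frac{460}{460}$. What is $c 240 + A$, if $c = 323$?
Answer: $77519$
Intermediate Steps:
$A = -1$ ($A = \left(-460\right) \frac{1}{460} = -1$)
$c 240 + A = 323 \cdot 240 - 1 = 77520 - 1 = 77519$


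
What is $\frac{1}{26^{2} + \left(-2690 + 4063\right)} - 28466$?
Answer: $- \frac{58326833}{2049} \approx -28466.0$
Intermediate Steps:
$\frac{1}{26^{2} + \left(-2690 + 4063\right)} - 28466 = \frac{1}{676 + 1373} - 28466 = \frac{1}{2049} - 28466 = - \frac{58326833}{2049}$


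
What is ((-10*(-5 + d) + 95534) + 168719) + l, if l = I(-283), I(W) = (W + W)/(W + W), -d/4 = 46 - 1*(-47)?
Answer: 268024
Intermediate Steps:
d = -372 (d = -4*(46 - 1*(-47)) = -4*(46 + 47) = -4*93 = -372)
I(W) = 1 (I(W) = (2*W)/((2*W)) = (2*W)*(1/(2*W)) = 1)
l = 1
((-10*(-5 + d) + 95534) + 168719) + l = ((-10*(-5 - 372) + 95534) + 168719) + 1 = ((-10*(-377) + 95534) + 168719) + 1 = ((3770 + 95534) + 168719) + 1 = (99304 + 168719) + 1 = 268023 + 1 = 268024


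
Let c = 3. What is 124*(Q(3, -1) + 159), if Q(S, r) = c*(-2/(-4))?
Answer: 19902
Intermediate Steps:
Q(S, r) = 3/2 (Q(S, r) = 3*(-2/(-4)) = 3*(-2*(-¼)) = 3*(½) = 3/2)
124*(Q(3, -1) + 159) = 124*(3/2 + 159) = 124*(321/2) = 19902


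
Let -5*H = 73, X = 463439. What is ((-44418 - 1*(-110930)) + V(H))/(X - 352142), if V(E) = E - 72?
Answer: 110709/185495 ≈ 0.59683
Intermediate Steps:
H = -73/5 (H = -⅕*73 = -73/5 ≈ -14.600)
V(E) = -72 + E
((-44418 - 1*(-110930)) + V(H))/(X - 352142) = ((-44418 - 1*(-110930)) + (-72 - 73/5))/(463439 - 352142) = ((-44418 + 110930) - 433/5)/111297 = (66512 - 433/5)*(1/111297) = (332127/5)*(1/111297) = 110709/185495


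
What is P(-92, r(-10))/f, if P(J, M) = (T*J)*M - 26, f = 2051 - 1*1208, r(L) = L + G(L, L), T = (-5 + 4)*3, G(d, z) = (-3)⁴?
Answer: 19570/843 ≈ 23.215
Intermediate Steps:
G(d, z) = 81
T = -3 (T = -1*3 = -3)
r(L) = 81 + L (r(L) = L + 81 = 81 + L)
f = 843 (f = 2051 - 1208 = 843)
P(J, M) = -26 - 3*J*M (P(J, M) = (-3*J)*M - 26 = -3*J*M - 26 = -26 - 3*J*M)
P(-92, r(-10))/f = (-26 - 3*(-92)*(81 - 10))/843 = (-26 - 3*(-92)*71)*(1/843) = (-26 + 19596)*(1/843) = 19570*(1/843) = 19570/843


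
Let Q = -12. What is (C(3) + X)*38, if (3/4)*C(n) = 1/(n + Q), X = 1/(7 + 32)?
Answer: -1634/351 ≈ -4.6553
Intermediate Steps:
X = 1/39 ≈ 0.025641
C(n) = 4/(3*(-12 + n)) (C(n) = 4/(3*(n - 12)) = 4/(3*(-12 + n)))
(C(3) + X)*38 = (4/(3*(-12 + 3)) + 1/39)*38 = ((4/3)/(-9) + 1/39)*38 = ((4/3)*(-⅑) + 1/39)*38 = (-4/27 + 1/39)*38 = -43/351*38 = -1634/351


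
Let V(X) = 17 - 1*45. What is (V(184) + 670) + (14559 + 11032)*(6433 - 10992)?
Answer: -116668727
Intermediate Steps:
V(X) = -28 (V(X) = 17 - 45 = -28)
(V(184) + 670) + (14559 + 11032)*(6433 - 10992) = (-28 + 670) + (14559 + 11032)*(6433 - 10992) = 642 + 25591*(-4559) = 642 - 116669369 = -116668727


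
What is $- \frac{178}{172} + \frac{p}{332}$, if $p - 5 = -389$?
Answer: $- \frac{15643}{7138} \approx -2.1915$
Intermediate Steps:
$p = -384$ ($p = 5 - 389 = -384$)
$- \frac{178}{172} + \frac{p}{332} = - \frac{178}{172} - \frac{384}{332} = \left(-178\right) \frac{1}{172} - \frac{96}{83} = - \frac{89}{86} - \frac{96}{83} = - \frac{15643}{7138}$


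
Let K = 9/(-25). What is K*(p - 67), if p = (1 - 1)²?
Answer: 603/25 ≈ 24.120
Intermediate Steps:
K = -9/25 (K = 9*(-1/25) = -9/25 ≈ -0.36000)
p = 0 (p = 0² = 0)
K*(p - 67) = -9*(0 - 67)/25 = -9/25*(-67) = 603/25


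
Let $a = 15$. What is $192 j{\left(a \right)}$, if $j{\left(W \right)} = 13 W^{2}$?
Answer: $561600$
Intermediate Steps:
$192 j{\left(a \right)} = 192 \cdot 13 \cdot 15^{2} = 192 \cdot 13 \cdot 225 = 192 \cdot 2925 = 561600$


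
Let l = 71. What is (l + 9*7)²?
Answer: 17956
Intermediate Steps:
(l + 9*7)² = (71 + 9*7)² = (71 + 63)² = 134² = 17956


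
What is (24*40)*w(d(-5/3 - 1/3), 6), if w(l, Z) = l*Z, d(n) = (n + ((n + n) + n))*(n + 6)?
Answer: -184320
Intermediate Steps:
d(n) = 4*n*(6 + n) (d(n) = (n + (2*n + n))*(6 + n) = (n + 3*n)*(6 + n) = (4*n)*(6 + n) = 4*n*(6 + n))
w(l, Z) = Z*l
(24*40)*w(d(-5/3 - 1/3), 6) = (24*40)*(6*(4*(-5/3 - 1/3)*(6 + (-5/3 - 1/3)))) = 960*(6*(4*(-5*1/3 - 1*1/3)*(6 + (-5*1/3 - 1*1/3)))) = 960*(6*(4*(-5/3 - 1/3)*(6 + (-5/3 - 1/3)))) = 960*(6*(4*(-2)*(6 - 2))) = 960*(6*(4*(-2)*4)) = 960*(6*(-32)) = 960*(-192) = -184320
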